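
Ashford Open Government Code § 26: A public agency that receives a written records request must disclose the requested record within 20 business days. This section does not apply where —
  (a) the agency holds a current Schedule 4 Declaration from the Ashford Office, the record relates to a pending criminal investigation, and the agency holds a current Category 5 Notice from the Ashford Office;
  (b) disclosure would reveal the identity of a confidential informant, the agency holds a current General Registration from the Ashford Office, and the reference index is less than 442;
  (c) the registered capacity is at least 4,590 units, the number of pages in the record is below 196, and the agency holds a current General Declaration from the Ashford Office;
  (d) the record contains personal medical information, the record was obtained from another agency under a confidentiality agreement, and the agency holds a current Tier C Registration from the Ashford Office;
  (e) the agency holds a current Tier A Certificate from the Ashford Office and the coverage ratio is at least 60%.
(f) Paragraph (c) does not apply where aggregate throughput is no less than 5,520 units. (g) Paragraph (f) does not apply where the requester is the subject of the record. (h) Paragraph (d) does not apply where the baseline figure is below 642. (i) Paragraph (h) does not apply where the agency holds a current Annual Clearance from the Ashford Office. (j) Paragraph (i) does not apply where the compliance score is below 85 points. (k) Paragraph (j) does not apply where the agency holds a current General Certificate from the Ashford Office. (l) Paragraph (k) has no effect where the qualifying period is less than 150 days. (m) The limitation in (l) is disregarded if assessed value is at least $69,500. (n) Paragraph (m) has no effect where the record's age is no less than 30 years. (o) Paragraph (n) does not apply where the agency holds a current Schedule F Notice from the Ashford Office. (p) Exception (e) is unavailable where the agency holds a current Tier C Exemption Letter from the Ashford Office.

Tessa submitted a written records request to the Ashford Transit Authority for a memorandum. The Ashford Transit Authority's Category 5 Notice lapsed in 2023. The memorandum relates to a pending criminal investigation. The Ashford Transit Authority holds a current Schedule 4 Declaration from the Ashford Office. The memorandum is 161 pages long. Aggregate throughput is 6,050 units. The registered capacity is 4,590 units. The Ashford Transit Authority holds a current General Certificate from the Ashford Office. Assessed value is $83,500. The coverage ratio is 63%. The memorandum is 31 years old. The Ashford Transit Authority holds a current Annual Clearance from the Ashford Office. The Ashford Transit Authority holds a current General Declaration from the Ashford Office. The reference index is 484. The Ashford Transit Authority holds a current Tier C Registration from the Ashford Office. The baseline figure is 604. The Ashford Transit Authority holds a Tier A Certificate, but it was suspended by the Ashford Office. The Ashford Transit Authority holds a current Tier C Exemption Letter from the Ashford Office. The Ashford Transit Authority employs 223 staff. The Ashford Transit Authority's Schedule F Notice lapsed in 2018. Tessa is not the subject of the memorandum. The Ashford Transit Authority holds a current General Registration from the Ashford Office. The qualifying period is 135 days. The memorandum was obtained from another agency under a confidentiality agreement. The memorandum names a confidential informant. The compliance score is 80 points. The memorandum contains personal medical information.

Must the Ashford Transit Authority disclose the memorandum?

Yes — the Ashford Transit Authority must disclose the memorandum.

Exception (a) does not apply: no current Category 5 Notice is held.
Exception (b) does not apply: the reference index is 484, not less than 442.
Exception (c)'s conditions are all satisfied: the registered capacity is 4,590 units, meeting the 4,590 units threshold; the number of pages in the record is 161, below the 196 limit; a current General Declaration is held. Turning to paragraphs (f)–(g): (f) operates against (c): aggregate throughput is 6,050 units, meeting the 5,520 units threshold. (g) does not operate here (Tessa is not the subject of the memorandum), so (f) stands. (c) is therefore removed.
Exception (d)'s conditions are all satisfied: the memorandum contains personal medical information; the memorandum was obtained under a confidentiality agreement; a current Tier C Registration is held. But applying paragraphs (h)–(o): (h) applies — the baseline figure is 604, below the 642 limit. (i) would limit (h) — a current Annual Clearance is held — but (j) sets (i) aside: (j) is triggered — the compliance score is 80 points, below the 85 points limit. (k) applies (a current General Certificate is held), but yields to (l): (l) operates against (k): the qualifying period is 135 days, less than the 150 days limit. (m) operates (assessed value is $83,500, meeting the $69,500 threshold), but is set aside by (n): (n) operates — the record's age is 31 years, meeting the 30 years threshold. (o) is not engaged (no current Schedule F Notice is held), so (n) stands. (d) is therefore removed.
Exception (e) does not apply: no current Tier A Certificate is held.
No exception displaces § 26.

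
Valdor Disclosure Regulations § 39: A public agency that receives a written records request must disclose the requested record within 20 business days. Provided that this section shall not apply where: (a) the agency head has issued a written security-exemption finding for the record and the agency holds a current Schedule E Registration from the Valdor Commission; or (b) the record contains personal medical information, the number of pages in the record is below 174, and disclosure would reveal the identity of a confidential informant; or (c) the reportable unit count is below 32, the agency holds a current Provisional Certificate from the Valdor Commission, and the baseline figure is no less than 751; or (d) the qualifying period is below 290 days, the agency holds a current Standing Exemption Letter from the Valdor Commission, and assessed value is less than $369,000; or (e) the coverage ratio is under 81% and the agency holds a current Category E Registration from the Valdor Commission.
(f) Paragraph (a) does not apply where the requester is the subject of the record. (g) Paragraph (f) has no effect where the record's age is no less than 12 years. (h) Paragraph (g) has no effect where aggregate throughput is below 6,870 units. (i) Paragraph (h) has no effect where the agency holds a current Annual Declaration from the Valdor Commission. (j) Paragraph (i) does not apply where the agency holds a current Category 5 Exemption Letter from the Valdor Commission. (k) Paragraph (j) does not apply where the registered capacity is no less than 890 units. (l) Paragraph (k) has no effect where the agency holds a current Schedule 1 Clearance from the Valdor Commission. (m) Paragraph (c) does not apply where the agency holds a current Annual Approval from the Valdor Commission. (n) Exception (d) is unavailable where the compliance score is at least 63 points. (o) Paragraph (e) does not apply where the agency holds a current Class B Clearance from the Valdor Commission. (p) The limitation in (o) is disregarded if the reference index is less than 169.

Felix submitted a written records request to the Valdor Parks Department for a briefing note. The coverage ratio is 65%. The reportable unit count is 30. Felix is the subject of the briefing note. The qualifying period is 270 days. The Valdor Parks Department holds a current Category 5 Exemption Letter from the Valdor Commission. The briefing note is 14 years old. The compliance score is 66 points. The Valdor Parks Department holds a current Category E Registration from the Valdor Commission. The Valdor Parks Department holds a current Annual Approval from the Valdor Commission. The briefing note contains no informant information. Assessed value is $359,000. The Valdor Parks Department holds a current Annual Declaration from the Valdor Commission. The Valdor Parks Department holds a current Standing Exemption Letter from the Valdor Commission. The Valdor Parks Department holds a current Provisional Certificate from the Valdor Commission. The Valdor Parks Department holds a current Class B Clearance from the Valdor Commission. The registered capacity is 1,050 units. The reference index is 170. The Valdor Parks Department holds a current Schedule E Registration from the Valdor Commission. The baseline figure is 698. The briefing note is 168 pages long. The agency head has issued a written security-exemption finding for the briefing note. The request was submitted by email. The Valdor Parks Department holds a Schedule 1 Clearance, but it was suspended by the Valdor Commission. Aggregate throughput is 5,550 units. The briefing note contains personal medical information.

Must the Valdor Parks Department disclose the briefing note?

Exception (a): a written security-exemption finding has been issued; a current Schedule E Registration is held — every condition holds. Applying paragraphs (f)–(l): (f) would limit (a) — Felix is the subject of the briefing note — but (g) sets (f) aside: (g) is engaged — the record's age is 14 years, meeting the 12 years threshold. (h) is triggered (aggregate throughput is 5,550 units, below the 6,870 units limit), but is overridden by (i): (i) is triggered — a current Annual Declaration is held. (j) would limit (i) — a current Category 5 Exemption Letter is held — but (k) sets (j) aside: (k) applies — the registered capacity is 1,050 units, meeting the 890 units threshold. (l) does not operate here (the Schedule 1 Clearance is not current), so (k) stands. So (a) applies.
Exception (b) requires that disclosure would reveal the identity of a confidential informant; but the briefing note contains no informant information, so (b) is unavailable.
Exception (c) fails — the baseline figure is 698, short of 751.
All of (d)'s requirements are met (the qualifying period is 270 days, below the 290 days limit; a current Standing Exemption Letter is held; assessed value is $359,000, less than the $369,000 limit). But: (n) is engaged — the compliance score is 66 points, meeting the 63 points threshold. So (d) is unavailable.
Exception (e)'s conditions are all satisfied: the coverage ratio is 65%, under the 81% limit; a current Category E Registration is held. Turning to paragraphs (o)–(p): (o) operates against (e): a current Class B Clearance is held. (p), which would lift (o), is not engaged — the reference index is 170, not less than 169. (e) is therefore removed.

No — exception (a) applies; the Valdor Parks Department is not required to disclose the briefing note.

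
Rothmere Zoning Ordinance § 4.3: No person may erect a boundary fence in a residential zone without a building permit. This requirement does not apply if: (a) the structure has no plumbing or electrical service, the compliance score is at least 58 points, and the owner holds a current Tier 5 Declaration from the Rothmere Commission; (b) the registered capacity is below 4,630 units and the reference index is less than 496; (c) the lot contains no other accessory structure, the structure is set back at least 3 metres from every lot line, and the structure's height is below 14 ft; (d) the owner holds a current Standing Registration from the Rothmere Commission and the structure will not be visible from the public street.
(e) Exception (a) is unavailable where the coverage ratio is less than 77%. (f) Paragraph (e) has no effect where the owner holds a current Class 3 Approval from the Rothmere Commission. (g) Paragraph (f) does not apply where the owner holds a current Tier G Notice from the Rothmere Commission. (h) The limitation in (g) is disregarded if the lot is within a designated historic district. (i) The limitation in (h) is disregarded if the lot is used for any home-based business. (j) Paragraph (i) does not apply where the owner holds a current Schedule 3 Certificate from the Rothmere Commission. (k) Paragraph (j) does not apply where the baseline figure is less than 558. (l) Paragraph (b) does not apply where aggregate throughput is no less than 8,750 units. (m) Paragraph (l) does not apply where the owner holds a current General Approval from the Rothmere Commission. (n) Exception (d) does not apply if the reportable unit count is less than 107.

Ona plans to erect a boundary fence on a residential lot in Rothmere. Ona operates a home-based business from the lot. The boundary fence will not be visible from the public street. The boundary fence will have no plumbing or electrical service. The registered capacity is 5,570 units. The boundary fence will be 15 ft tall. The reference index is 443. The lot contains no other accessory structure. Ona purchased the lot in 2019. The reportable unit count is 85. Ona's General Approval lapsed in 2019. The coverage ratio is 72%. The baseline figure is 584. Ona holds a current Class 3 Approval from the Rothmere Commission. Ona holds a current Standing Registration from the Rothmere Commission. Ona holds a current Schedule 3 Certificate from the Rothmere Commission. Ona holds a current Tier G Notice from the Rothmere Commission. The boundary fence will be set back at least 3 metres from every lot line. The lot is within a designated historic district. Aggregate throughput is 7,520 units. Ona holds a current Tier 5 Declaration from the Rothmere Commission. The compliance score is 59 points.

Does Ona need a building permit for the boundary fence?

No — exception (a) applies; Ona does not need a building permit.

Exception (a) is satisfied on its face — there is no plumbing or electrical service; the compliance score is 59 points, meeting the 58 points threshold; a current Tier 5 Declaration is held. Under paragraphs (e)–(k): (e) would limit (a) — the coverage ratio is 72%, less than the 77% limit — but (f) sets (e) aside: (f) operates against (e): a current Class 3 Approval is held. (g) would limit (f) — a current Tier G Notice is held — but (h) sets (g) aside: (h) operates against (g): the lot is in a historic district. (i) would limit (h) — a home-based business operates on the lot — but (j) sets (i) aside: (j) operates against (i): a current Schedule 3 Certificate is held. (k), which would lift (j), is inapplicable — the baseline figure is 584, not less than 558. (a) remains available.
Exception (b) fails — the registered capacity is 5,570 units, not below 4,630 units.
Exception (c) does not apply: the structure's height is 15 ft, not below 14 ft.
Exception (d): a current Standing Registration is held; the structure will not be visible from the street — every condition holds. However, paragraph (n) must be considered: (n) is engaged — the reportable unit count is 85, less than the 107 limit. So (d) is unavailable.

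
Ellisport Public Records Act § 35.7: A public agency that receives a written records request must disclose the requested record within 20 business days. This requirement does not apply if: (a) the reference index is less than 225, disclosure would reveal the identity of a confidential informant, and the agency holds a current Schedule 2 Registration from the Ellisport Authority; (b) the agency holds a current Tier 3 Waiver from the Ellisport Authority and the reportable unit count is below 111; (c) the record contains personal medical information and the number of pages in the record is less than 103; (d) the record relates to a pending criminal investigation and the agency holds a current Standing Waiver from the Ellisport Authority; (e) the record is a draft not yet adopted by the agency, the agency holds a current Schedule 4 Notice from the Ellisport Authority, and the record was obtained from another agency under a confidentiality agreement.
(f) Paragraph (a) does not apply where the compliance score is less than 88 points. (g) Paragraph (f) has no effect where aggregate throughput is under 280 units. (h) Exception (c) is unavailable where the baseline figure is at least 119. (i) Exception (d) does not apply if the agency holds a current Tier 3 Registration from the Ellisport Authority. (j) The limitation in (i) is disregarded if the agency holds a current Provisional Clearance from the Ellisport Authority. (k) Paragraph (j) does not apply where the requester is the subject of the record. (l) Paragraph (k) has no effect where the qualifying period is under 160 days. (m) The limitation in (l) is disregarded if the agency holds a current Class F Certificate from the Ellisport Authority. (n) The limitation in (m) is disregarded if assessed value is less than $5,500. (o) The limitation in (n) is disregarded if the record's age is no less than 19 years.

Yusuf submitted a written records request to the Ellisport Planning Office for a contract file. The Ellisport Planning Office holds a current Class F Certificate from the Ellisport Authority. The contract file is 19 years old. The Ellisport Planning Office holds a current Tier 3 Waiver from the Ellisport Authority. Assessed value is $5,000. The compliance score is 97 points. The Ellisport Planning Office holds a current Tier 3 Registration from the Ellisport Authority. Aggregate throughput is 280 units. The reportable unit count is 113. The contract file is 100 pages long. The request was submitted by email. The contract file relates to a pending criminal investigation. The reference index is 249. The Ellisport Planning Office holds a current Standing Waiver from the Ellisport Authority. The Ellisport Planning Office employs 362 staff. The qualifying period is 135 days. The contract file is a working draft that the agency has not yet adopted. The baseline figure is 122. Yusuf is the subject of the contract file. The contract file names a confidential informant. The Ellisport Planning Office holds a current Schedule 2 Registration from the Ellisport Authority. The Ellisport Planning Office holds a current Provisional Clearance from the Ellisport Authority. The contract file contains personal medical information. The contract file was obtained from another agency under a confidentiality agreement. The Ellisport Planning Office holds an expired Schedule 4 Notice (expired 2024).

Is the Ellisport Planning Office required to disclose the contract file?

Yes — the Ellisport Planning Office must disclose the contract file.

Exception (a) requires that the reference index is less than 225; but the reference index is 249, not less than 225, so (a) is unavailable.
Exception (b) requires that the reportable unit count is below 111; but the reportable unit count is 113, not below 111, so (b) is unavailable.
Exception (c) is satisfied on its face — the contract file contains personal medical information; the number of pages in the record is 100, less than the 103 limit. But applying paragraph (h): (h) operates against (c): the baseline figure is 122, meeting the 119 threshold. (c) is therefore removed.
Exception (d) is satisfied on its face — the contract file relates to a pending investigation; a current Standing Waiver is held. But applying paragraphs (i)–(o): (i) operates against (d): a current Tier 3 Registration is held. (j) would limit (i) — a current Provisional Clearance is held — but (k) sets (j) aside: (k) operates against (j): Yusuf is the subject of the contract file. (l) applies (the qualifying period is 135 days, under the 160 days limit), but is overridden by (m): (m) operates against (l): a current Class F Certificate is held. (n) is engaged (assessed value is $5,000, less than the $5,500 limit), but is displaced by (o): (o) operates against (n): the record's age is 19 years, meeting the 19 years threshold. (d) is therefore removed.
Exception (e) requires that the agency holds a current Schedule 4 Notice from the Ellisport Authority; but no current Schedule 4 Notice is held, so (e) is unavailable.
Every exception is unavailable, so the rule governs.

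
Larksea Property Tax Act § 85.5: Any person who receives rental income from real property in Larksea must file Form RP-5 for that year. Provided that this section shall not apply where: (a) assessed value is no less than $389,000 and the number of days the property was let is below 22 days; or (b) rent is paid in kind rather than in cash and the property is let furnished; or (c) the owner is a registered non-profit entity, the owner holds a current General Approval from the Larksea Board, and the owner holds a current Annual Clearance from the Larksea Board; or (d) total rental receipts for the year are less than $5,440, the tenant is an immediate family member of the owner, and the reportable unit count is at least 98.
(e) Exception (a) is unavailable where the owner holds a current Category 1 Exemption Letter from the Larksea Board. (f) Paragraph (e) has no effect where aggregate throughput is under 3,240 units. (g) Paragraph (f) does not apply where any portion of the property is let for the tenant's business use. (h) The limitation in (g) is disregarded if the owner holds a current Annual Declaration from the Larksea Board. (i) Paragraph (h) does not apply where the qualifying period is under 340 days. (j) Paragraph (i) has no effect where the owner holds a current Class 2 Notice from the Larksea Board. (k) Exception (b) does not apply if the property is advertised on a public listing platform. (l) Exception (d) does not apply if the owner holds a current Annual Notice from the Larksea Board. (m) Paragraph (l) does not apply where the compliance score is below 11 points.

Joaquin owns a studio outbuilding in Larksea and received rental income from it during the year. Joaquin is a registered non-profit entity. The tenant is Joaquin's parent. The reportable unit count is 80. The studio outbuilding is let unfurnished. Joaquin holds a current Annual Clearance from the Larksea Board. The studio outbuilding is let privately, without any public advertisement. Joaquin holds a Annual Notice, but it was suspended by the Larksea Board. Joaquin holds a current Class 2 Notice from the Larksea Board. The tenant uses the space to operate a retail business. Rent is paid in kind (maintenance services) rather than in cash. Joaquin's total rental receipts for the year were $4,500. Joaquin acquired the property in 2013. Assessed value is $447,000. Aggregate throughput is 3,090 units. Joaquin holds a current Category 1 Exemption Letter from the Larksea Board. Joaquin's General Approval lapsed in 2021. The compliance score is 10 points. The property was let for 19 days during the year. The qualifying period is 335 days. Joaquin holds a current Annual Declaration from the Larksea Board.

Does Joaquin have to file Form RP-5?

No — exception (a) applies; Joaquin is not required to file Form RP-5.

All of (a)'s requirements are met (assessed value is $447,000, meeting the $389,000 threshold; the number of days the property was let is 19 days, below the 22 days limit). As to paragraphs (e)–(j): (e) is triggered (a current Category 1 Exemption Letter is held), but yields to (f): (f) applies — aggregate throughput is 3,090 units, under the 3,240 units limit. (g) is engaged (the space is let for business use), but is itself disapplied by (h): (h) operates against (g): a current Annual Declaration is held. (i) is triggered (the qualifying period is 335 days, under the 340 days limit), but is overridden by (j): (j) is engaged — a current Class 2 Notice is held. So (a) applies.
Exception (b) fails — the property is let unfurnished.
Exception (c) fails — there is no General Approval in force.
Exception (d) requires that the reportable unit count is at least 98; but the reportable unit count is 80, short of 98, so (d) is unavailable.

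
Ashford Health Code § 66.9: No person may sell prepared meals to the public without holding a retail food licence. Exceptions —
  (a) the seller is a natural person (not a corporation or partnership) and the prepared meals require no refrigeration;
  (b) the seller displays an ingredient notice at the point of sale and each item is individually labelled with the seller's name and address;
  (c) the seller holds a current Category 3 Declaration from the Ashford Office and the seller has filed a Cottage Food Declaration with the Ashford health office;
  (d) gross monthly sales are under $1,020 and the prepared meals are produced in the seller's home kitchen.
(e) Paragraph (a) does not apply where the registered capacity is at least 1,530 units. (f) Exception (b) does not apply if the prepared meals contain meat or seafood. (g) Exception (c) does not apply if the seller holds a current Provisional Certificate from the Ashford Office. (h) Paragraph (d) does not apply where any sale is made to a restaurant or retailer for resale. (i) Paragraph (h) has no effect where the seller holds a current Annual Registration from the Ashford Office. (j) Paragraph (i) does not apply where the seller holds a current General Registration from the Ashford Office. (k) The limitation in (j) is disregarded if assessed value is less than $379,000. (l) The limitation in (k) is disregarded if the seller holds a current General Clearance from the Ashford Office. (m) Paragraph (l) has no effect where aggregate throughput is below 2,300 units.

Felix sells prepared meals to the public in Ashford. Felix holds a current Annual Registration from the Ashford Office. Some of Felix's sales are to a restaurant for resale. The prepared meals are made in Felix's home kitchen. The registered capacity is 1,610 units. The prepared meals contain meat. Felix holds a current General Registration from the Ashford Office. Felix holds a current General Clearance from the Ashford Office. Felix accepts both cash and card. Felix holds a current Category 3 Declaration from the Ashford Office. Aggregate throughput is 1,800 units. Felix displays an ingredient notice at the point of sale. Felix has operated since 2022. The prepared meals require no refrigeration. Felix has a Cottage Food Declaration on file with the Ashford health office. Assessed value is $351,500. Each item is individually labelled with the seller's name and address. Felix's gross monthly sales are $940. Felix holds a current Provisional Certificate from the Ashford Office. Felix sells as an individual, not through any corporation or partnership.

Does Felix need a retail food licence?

No — exception (d) applies; Felix is not required to hold a retail food licence.

All of (a)'s requirements are met (the seller is a natural person; the prepared meals are shelf-stable). However, paragraph (e) must be considered: (e) is engaged — the registered capacity is 1,610 units, meeting the 1,530 units threshold. So (a) is unavailable.
Exception (b)'s conditions are all satisfied: an ingredient notice is displayed; items are individually labelled. Turning to paragraph (f): (f) is engaged — the prepared meals contain meat. (b) is therefore removed.
Exception (c) is satisfied on its face — a current Category 3 Declaration is held; a Cottage Food Declaration is on file. But applying paragraph (g): (g) applies — a current Provisional Certificate is held. (c) is therefore removed.
Exception (d): gross monthly sales are $940, under the $1,020 limit; the prepared meals are home-kitchen produced — every condition holds. Under paragraphs (h)–(m): (h) would limit (d) — some sales are to a restaurant for resale — but (i) sets (h) aside: (i) operates against (h): a current Annual Registration is held. (j) would limit (i) — a current General Registration is held — but (k) sets (j) aside: (k) applies — assessed value is $351,500, less than the $379,000 limit. (l) would limit (k) — a current General Clearance is held — but (m) sets (l) aside: (m) operates against (l): aggregate throughput is 1,800 units, below the 2,300 units limit. Exception (d) stands.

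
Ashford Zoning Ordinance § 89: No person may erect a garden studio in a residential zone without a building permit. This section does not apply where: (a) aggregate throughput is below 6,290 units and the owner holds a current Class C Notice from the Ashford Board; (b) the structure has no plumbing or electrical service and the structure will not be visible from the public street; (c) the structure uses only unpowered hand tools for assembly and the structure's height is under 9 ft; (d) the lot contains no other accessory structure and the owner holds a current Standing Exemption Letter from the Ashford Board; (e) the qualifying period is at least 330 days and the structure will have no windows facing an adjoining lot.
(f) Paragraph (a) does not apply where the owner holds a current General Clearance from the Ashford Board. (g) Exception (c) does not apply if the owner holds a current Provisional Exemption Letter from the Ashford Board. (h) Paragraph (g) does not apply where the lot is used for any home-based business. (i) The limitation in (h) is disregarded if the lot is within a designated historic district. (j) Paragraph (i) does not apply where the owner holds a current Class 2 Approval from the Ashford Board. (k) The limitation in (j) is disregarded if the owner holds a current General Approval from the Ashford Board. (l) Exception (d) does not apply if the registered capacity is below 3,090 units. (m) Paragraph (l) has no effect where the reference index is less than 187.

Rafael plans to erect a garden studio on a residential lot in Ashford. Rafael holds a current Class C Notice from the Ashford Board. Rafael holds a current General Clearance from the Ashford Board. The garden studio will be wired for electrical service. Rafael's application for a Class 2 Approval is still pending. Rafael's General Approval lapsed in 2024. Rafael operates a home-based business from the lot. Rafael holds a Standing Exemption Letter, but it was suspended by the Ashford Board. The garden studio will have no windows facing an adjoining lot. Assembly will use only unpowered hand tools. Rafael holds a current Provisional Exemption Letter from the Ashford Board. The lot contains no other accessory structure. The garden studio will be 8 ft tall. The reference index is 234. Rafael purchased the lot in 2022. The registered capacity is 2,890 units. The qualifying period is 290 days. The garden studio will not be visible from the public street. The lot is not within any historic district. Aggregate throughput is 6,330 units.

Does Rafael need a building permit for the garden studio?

No — exception (c) applies; Rafael does not need a building permit.

Exception (a) does not apply: aggregate throughput is 6,330 units, not below 6,290 units.
Exception (b) fails — electrical service is planned.
Exception (c)'s conditions are all satisfied: assembly uses only hand tools; the structure's height is 8 ft, under the 9 ft limit. As to paragraphs (g)–(k): (g) would limit (c) — a current Provisional Exemption Letter is held — but (h) sets (g) aside: (h) operates — a home-based business operates on the lot. (i), which would lift (h), is not engaged — the lot is not in a historic district. Exception (c) stands.
Exception (d) requires that the owner holds a current Standing Exemption Letter from the Ashford Board; but the Standing Exemption Letter is not current, so (d) is unavailable.
Exception (e) requires that the qualifying period is at least 330 days; but the qualifying period is 290 days, short of 330 days, so (e) is unavailable.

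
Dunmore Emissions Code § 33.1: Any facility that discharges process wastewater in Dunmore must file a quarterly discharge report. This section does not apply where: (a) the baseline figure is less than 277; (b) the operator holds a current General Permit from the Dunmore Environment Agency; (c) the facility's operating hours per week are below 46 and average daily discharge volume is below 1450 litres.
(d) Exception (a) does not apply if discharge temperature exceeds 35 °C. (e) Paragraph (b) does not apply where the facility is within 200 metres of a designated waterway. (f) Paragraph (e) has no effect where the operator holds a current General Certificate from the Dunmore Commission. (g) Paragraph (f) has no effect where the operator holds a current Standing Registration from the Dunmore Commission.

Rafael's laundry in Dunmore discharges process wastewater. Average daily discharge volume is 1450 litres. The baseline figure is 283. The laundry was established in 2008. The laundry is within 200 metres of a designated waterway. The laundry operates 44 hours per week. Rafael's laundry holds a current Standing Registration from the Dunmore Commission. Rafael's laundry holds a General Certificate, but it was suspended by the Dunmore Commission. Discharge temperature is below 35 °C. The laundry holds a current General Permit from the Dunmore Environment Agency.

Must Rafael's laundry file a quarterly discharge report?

Exception (a) requires that the baseline figure is less than 277; but the baseline figure is 283, not less than 277, so (a) is unavailable.
All of (b)'s requirements are met (a current General Permit is held). Turning to paragraphs (e)–(g): (e) operates against (b): the laundry is within 200 m of a designated waterway. (f), which would lift (e), is not triggered — the General Certificate is not current. (b) is therefore removed.
Exception (c) fails — average daily discharge volume is 1450 litres, not below 1450 litres.
No exception applies. The general rule governs.

Yes — Rafael's laundry must file a quarterly discharge report.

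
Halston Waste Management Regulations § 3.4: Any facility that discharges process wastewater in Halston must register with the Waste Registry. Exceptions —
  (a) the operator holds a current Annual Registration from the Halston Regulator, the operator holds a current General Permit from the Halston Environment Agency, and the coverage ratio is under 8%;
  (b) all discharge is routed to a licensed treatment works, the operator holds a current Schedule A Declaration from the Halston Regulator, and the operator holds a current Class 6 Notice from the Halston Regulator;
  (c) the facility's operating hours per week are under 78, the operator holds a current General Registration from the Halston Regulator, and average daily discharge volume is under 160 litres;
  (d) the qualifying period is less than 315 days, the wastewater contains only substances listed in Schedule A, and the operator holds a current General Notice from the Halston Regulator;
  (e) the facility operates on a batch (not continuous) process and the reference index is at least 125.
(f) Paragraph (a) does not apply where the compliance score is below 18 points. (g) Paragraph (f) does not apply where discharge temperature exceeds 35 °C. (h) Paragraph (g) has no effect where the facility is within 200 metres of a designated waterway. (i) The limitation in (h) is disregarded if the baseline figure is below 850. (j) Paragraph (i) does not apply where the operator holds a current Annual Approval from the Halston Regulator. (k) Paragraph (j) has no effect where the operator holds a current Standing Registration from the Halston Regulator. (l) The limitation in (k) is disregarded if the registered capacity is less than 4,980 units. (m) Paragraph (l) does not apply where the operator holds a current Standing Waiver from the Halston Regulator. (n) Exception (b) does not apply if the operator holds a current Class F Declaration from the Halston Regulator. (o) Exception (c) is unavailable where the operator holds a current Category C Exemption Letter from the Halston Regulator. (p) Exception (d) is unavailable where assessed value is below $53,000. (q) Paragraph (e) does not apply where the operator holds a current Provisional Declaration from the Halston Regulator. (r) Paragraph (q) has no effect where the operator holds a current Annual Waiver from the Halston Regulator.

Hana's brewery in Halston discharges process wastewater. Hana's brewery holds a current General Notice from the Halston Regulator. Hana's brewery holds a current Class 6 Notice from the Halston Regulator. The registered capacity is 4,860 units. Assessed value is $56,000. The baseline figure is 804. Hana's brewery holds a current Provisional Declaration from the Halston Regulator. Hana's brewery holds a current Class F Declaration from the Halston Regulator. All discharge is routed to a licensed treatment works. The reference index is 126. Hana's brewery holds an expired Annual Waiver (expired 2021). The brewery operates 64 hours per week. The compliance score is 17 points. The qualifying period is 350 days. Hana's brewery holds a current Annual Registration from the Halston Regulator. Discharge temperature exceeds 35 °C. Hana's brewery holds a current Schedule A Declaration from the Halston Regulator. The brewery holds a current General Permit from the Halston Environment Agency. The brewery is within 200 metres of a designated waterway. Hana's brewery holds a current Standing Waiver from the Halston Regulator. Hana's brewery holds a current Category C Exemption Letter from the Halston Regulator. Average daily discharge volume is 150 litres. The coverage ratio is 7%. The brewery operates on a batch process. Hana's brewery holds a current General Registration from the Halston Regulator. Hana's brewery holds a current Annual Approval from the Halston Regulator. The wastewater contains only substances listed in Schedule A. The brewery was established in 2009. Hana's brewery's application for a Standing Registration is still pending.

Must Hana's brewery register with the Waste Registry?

Yes — Hana's brewery must register with the Waste Registry.

Exception (a): a current Annual Registration is held; a current General Permit is held; the coverage ratio is 7%, under the 8% limit — every condition holds. But applying paragraphs (f)–(m): (f) operates — the compliance score is 17 points, below the 18 points limit. (g) is triggered (discharge temperature exceeds 35 °C), but is displaced by (h): (h) operates against (g): the brewery is within 200 m of a designated waterway. (i) would limit (h) — the baseline figure is 804, below the 850 limit — but (j) sets (i) aside: (j) is engaged — a current Annual Approval is held. (k), which would lift (j), does not operate here — the Standing Registration is not current. (a) is therefore removed.
All of (b)'s requirements are met (discharge is routed to a licensed treatment works; a current Schedule A Declaration is held; a current Class 6 Notice is held). But applying paragraph (n): (n) is engaged — a current Class F Declaration is held. Exception (b) does not apply.
Exception (c): the facility's operating hours per week are 64, under the 78 limit; a current General Registration is held; average daily discharge volume is 150 litres, under the 160 litres limit — every condition holds. But applying paragraph (o): (o) operates against (c): a current Category C Exemption Letter is held. (c) is therefore removed.
Exception (d) does not apply: the qualifying period is 350 days, not less than 315 days.
Exception (e): the facility operates on a batch process; the reference index is 126, meeting the 125 threshold — every condition holds. Turning to paragraphs (q)–(r): (q) operates against (e): a current Provisional Declaration is held. (r), which would lift (q), is not engaged — no current Annual Waiver is held. So (e) is unavailable.
Every exception is unavailable, so the rule governs.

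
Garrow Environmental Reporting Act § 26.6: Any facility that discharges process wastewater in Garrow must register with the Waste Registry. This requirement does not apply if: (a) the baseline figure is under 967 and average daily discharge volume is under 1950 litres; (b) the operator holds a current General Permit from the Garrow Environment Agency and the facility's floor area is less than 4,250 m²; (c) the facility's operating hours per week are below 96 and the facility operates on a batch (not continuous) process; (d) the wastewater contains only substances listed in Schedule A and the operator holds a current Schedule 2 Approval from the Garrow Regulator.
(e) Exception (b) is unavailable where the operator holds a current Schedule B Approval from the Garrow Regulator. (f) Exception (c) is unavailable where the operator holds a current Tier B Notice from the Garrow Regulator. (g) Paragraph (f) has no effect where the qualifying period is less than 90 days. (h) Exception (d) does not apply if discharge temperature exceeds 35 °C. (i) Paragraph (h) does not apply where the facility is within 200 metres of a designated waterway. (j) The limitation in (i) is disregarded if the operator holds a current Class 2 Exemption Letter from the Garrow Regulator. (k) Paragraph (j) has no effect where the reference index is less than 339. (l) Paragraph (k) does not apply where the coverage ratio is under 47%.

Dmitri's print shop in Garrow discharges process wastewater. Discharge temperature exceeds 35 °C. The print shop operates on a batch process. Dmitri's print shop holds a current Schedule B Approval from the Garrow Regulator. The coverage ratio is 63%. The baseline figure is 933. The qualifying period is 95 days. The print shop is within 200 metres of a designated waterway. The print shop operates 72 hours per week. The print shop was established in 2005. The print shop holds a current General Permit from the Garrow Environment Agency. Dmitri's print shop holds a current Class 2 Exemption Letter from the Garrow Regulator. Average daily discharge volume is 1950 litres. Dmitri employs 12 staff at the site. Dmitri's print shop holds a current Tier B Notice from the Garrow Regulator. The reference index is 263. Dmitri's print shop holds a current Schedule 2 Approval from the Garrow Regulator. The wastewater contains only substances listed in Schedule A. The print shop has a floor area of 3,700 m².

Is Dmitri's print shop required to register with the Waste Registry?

Exception (a) fails — average daily discharge volume is 1950 litres, not under 1950 litres.
Exception (b)'s conditions are all satisfied: a current General Permit is held; the facility's floor area is 3,700 m², less than the 4,250 m² limit. But: (e) operates against (b): a current Schedule B Approval is held. (b) is therefore removed.
All of (c)'s requirements are met (the facility's operating hours per week are 72, below the 96 limit; the facility operates on a batch process). Turning to paragraphs (f)–(g): (f) is engaged — a current Tier B Notice is held. (g) is not engaged (the qualifying period is 95 days, not less than 90 days), so (f) stands. So (c) is unavailable.
Exception (d): the wastewater is Schedule-A-only; a current Schedule 2 Approval is held — every condition holds. As to paragraphs (h)–(l): (h) would limit (d) — discharge temperature exceeds 35 °C — but (i) sets (h) aside: (i) operates against (h): the print shop is within 200 m of a designated waterway. (j) would limit (i) — a current Class 2 Exemption Letter is held — but (k) sets (j) aside: (k) is triggered — the reference index is 263, less than the 339 limit. (l) is not triggered (the coverage ratio is 63%, not under 47%), so (k) stands. So (d) applies.

No — exception (d) applies; Dmitri's print shop is not required to register with the Waste Registry.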